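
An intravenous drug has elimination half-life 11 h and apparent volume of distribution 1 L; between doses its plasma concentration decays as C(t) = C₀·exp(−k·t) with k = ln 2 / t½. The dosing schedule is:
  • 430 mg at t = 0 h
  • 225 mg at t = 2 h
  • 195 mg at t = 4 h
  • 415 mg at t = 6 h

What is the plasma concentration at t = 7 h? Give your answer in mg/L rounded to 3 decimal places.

k = ln 2 / 11 = 0.06301 per h
Dose 1 (430 mg at t=0 h): 430·exp(−0.06301·7) = 276.633 mg/L
Dose 2 (225 mg at t=2 h): 225·exp(−0.06301·5) = 164.192 mg/L
Dose 3 (195 mg at t=4 h): 195·exp(−0.06301·3) = 161.412 mg/L
Dose 4 (415 mg at t=6 h): 415·exp(−0.06301·1) = 389.656 mg/L
C(7) = 276.633 + 164.192 + 161.412 + 389.656 = 991.893 mg/L

991.893 mg/L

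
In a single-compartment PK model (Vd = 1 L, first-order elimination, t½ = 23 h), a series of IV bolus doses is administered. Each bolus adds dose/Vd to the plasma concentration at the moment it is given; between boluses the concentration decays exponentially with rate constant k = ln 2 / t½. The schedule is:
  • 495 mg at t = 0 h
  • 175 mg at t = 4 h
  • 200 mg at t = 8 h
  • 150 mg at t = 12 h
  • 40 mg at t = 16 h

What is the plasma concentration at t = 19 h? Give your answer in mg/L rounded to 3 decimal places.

692.146 mg/L

k = ln 2 / 23 = 0.03014 per h
Dose 1 (495 mg at t=0 h): 495·exp(−0.03014·19) = 279.208 mg/L
Dose 2 (175 mg at t=4 h): 175·exp(−0.03014·15) = 111.356 mg/L
Dose 3 (200 mg at t=8 h): 200·exp(−0.03014·11) = 143.568 mg/L
Dose 4 (150 mg at t=12 h): 150·exp(−0.03014·7) = 121.471 mg/L
Dose 5 (40 mg at t=16 h): 40·exp(−0.03014·3) = 36.542 mg/L
C(19) = 279.208 + 111.356 + 143.568 + 121.471 + 36.542 = 692.146 mg/L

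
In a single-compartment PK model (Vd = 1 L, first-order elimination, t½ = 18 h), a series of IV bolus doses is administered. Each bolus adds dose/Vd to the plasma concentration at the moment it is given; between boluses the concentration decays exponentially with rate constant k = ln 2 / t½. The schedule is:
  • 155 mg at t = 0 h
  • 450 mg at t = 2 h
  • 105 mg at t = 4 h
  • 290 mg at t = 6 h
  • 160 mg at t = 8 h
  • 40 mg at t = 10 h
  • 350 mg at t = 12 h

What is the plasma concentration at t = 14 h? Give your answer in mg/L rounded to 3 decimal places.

k = ln 2 / 18 = 0.03851 per h
Dose 1 (155 mg at t=0 h): 155·exp(−0.03851·14) = 90.406 mg/L
Dose 2 (450 mg at t=2 h): 450·exp(−0.03851·12) = 283.482 mg/L
Dose 3 (105 mg at t=4 h): 105·exp(−0.03851·10) = 71.441 mg/L
Dose 4 (290 mg at t=6 h): 290·exp(−0.03851·8) = 213.112 mg/L
Dose 5 (160 mg at t=8 h): 160·exp(−0.03851·6) = 126.992 mg/L
Dose 6 (40 mg at t=10 h): 40·exp(−0.03851·4) = 34.290 mg/L
Dose 7 (350 mg at t=12 h): 350·exp(−0.03851·2) = 324.056 mg/L
C(14) = 90.406 + 283.482 + 71.441 + 213.112 + 126.992 + 34.290 + 324.056 = 1143.779 mg/L

1143.779 mg/L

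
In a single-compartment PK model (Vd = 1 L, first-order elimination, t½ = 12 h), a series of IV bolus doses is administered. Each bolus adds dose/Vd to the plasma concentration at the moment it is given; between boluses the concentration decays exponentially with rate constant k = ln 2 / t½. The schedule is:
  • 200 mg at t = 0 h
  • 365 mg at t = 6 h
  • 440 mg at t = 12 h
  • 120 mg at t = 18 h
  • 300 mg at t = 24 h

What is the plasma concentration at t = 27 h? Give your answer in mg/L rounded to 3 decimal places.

k = ln 2 / 12 = 0.05776 per h
Dose 1 (200 mg at t=0 h): 200·exp(−0.05776·27) = 42.045 mg/L
Dose 2 (365 mg at t=6 h): 365·exp(−0.05776·21) = 108.515 mg/L
Dose 3 (440 mg at t=12 h): 440·exp(−0.05776·15) = 184.997 mg/L
Dose 4 (120 mg at t=18 h): 120·exp(−0.05776·9) = 71.352 mg/L
Dose 5 (300 mg at t=24 h): 300·exp(−0.05776·3) = 252.269 mg/L
C(27) = 42.045 + 108.515 + 184.997 + 71.352 + 252.269 = 659.179 mg/L

659.179 mg/L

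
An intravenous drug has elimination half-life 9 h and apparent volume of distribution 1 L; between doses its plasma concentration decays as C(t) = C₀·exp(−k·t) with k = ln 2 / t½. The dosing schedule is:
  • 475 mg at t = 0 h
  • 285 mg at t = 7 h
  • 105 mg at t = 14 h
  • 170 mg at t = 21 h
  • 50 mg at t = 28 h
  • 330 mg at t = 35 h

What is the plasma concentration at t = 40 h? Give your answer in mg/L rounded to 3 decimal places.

k = ln 2 / 9 = 0.07702 per h
Dose 1 (475 mg at t=0 h): 475·exp(−0.07702·40) = 21.816 mg/L
Dose 2 (285 mg at t=7 h): 285·exp(−0.07702·33) = 22.442 mg/L
Dose 3 (105 mg at t=14 h): 105·exp(−0.07702·26) = 14.176 mg/L
Dose 4 (170 mg at t=21 h): 170·exp(−0.07702·19) = 39.350 mg/L
Dose 5 (50 mg at t=28 h): 50·exp(−0.07702·12) = 19.843 mg/L
Dose 6 (330 mg at t=35 h): 330·exp(−0.07702·5) = 224.530 mg/L
C(40) = 21.816 + 22.442 + 14.176 + 39.350 + 19.843 + 224.530 = 342.157 mg/L

342.157 mg/L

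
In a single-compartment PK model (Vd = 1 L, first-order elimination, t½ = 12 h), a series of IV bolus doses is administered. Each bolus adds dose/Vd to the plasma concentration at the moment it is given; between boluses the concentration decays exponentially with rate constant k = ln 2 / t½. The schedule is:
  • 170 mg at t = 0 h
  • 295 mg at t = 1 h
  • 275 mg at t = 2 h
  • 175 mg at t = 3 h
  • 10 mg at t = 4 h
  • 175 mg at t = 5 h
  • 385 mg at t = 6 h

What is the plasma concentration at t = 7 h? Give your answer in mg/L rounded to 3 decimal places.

1194.681 mg/L

k = ln 2 / 12 = 0.05776 per h
Dose 1 (170 mg at t=0 h): 170·exp(−0.05776·7) = 113.461 mg/L
Dose 2 (295 mg at t=1 h): 295·exp(−0.05776·6) = 208.597 mg/L
Dose 3 (275 mg at t=2 h): 275·exp(−0.05776·5) = 206.017 mg/L
Dose 4 (175 mg at t=3 h): 175·exp(−0.05776·4) = 138.898 mg/L
Dose 5 (10 mg at t=4 h): 10·exp(−0.05776·3) = 8.409 mg/L
Dose 6 (175 mg at t=5 h): 175·exp(−0.05776·2) = 155.907 mg/L
Dose 7 (385 mg at t=6 h): 385·exp(−0.05776·1) = 363.392 mg/L
C(7) = 113.461 + 208.597 + 206.017 + 138.898 + 8.409 + 155.907 + 363.392 = 1194.681 mg/L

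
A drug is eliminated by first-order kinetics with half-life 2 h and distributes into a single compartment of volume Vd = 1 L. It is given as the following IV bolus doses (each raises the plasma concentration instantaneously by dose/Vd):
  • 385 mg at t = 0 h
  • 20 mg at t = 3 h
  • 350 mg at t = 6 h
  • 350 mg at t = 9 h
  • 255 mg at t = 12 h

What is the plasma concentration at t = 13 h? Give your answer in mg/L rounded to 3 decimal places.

k = ln 2 / 2 = 0.34657 per h
Dose 1 (385 mg at t=0 h): 385·exp(−0.34657·13) = 4.254 mg/L
Dose 2 (20 mg at t=3 h): 20·exp(−0.34657·10) = 0.625 mg/L
Dose 3 (350 mg at t=6 h): 350·exp(−0.34657·7) = 30.936 mg/L
Dose 4 (350 mg at t=9 h): 350·exp(−0.34657·4) = 87.500 mg/L
Dose 5 (255 mg at t=12 h): 255·exp(−0.34657·1) = 180.312 mg/L
C(13) = 4.254 + 0.625 + 30.936 + 87.500 + 180.312 = 303.627 mg/L

303.627 mg/L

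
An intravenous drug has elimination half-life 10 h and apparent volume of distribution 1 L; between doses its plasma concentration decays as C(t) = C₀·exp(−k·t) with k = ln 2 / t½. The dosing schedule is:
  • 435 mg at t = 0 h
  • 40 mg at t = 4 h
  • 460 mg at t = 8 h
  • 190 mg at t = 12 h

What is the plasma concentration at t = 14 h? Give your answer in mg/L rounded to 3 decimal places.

k = ln 2 / 10 = 0.06931 per h
Dose 1 (435 mg at t=0 h): 435·exp(−0.06931·14) = 164.834 mg/L
Dose 2 (40 mg at t=4 h): 40·exp(−0.06931·10) = 20.000 mg/L
Dose 3 (460 mg at t=8 h): 460·exp(−0.06931·6) = 303.487 mg/L
Dose 4 (190 mg at t=12 h): 190·exp(−0.06931·2) = 165.405 mg/L
C(14) = 164.834 + 20.000 + 303.487 + 165.405 = 653.726 mg/L

653.726 mg/L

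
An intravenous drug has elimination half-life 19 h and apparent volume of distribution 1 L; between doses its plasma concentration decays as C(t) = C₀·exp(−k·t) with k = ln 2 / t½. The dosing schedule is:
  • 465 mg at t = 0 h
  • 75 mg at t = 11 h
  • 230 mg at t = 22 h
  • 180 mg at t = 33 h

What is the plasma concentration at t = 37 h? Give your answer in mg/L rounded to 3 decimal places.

k = ln 2 / 19 = 0.03648 per h
Dose 1 (465 mg at t=0 h): 465·exp(−0.03648·37) = 120.569 mg/L
Dose 2 (75 mg at t=11 h): 75·exp(−0.03648·26) = 29.049 mg/L
Dose 3 (230 mg at t=22 h): 230·exp(−0.03648·15) = 133.068 mg/L
Dose 4 (180 mg at t=33 h): 180·exp(−0.03648·4) = 155.560 mg/L
C(37) = 120.569 + 29.049 + 133.068 + 155.560 = 438.246 mg/L

438.246 mg/L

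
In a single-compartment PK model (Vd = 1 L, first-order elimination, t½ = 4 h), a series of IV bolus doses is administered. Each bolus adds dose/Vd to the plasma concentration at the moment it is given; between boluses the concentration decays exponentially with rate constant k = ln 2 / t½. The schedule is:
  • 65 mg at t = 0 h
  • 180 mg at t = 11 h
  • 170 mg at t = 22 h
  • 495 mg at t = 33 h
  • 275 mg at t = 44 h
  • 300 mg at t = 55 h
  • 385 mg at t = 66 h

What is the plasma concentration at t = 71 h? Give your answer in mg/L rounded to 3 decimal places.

183.902 mg/L

k = ln 2 / 4 = 0.17329 per h
Dose 1 (65 mg at t=0 h): 65·exp(−0.17329·71) = 0.000 mg/L
Dose 2 (180 mg at t=11 h): 180·exp(−0.17329·60) = 0.005 mg/L
Dose 3 (170 mg at t=22 h): 170·exp(−0.17329·49) = 0.035 mg/L
Dose 4 (495 mg at t=33 h): 495·exp(−0.17329·38) = 0.684 mg/L
Dose 5 (275 mg at t=44 h): 275·exp(−0.17329·27) = 2.555 mg/L
Dose 6 (300 mg at t=55 h): 300·exp(−0.17329·16) = 18.750 mg/L
Dose 7 (385 mg at t=66 h): 385·exp(−0.17329·5) = 161.873 mg/L
C(71) = 0.000 + 0.005 + 0.035 + 0.684 + 2.555 + 18.750 + 161.873 = 183.902 mg/L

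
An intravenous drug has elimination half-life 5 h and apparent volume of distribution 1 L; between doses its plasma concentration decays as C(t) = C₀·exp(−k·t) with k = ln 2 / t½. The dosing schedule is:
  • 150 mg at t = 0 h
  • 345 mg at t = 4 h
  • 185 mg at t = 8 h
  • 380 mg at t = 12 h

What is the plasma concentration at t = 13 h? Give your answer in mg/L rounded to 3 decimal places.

547.125 mg/L

k = ln 2 / 5 = 0.13863 per h
Dose 1 (150 mg at t=0 h): 150·exp(−0.13863·13) = 24.741 mg/L
Dose 2 (345 mg at t=4 h): 345·exp(−0.13863·9) = 99.075 mg/L
Dose 3 (185 mg at t=8 h): 185·exp(−0.13863·5) = 92.500 mg/L
Dose 4 (380 mg at t=12 h): 380·exp(−0.13863·1) = 330.809 mg/L
C(13) = 24.741 + 99.075 + 92.500 + 330.809 = 547.125 mg/L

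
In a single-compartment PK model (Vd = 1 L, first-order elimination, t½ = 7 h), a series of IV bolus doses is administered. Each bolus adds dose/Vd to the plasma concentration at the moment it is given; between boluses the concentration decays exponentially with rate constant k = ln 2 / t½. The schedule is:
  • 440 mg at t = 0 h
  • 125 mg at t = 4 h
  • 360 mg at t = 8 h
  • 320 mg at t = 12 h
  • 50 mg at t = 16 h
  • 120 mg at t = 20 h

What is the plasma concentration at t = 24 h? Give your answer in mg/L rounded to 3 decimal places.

k = ln 2 / 7 = 0.09902 per h
Dose 1 (440 mg at t=0 h): 440·exp(−0.09902·24) = 40.865 mg/L
Dose 2 (125 mg at t=4 h): 125·exp(−0.09902·20) = 17.251 mg/L
Dose 3 (360 mg at t=8 h): 360·exp(−0.09902·16) = 73.830 mg/L
Dose 4 (320 mg at t=12 h): 320·exp(−0.09902·12) = 97.521 mg/L
Dose 5 (50 mg at t=16 h): 50·exp(−0.09902·8) = 22.643 mg/L
Dose 6 (120 mg at t=20 h): 120·exp(−0.09902·4) = 80.754 mg/L
C(24) = 40.865 + 17.251 + 73.830 + 97.521 + 22.643 + 80.754 = 332.865 mg/L

332.865 mg/L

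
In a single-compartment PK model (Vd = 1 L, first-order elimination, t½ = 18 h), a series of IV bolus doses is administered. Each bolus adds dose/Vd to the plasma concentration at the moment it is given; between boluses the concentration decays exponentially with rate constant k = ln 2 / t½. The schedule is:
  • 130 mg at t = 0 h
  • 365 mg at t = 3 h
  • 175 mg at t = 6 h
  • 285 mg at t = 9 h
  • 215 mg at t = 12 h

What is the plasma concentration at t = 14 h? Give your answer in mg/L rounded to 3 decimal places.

877.537 mg/L

k = ln 2 / 18 = 0.03851 per h
Dose 1 (130 mg at t=0 h): 130·exp(−0.03851·14) = 75.824 mg/L
Dose 2 (365 mg at t=3 h): 365·exp(−0.03851·11) = 238.963 mg/L
Dose 3 (175 mg at t=6 h): 175·exp(−0.03851·8) = 128.602 mg/L
Dose 4 (285 mg at t=9 h): 285·exp(−0.03851·5) = 235.085 mg/L
Dose 5 (215 mg at t=12 h): 215·exp(−0.03851·2) = 199.063 mg/L
C(14) = 75.824 + 238.963 + 128.602 + 235.085 + 199.063 = 877.537 mg/L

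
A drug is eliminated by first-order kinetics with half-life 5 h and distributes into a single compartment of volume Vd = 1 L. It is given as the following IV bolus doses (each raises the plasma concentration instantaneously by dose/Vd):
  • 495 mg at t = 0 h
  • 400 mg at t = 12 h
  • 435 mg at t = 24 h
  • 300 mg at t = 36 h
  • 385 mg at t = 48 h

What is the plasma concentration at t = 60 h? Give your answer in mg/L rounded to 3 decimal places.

k = ln 2 / 5 = 0.13863 per h
Dose 1 (495 mg at t=0 h): 495·exp(−0.13863·60) = 0.121 mg/L
Dose 2 (400 mg at t=12 h): 400·exp(−0.13863·48) = 0.515 mg/L
Dose 3 (435 mg at t=24 h): 435·exp(−0.13863·36) = 2.959 mg/L
Dose 4 (300 mg at t=36 h): 300·exp(−0.13863·24) = 10.769 mg/L
Dose 5 (385 mg at t=48 h): 385·exp(−0.13863·12) = 72.944 mg/L
C(60) = 0.121 + 0.515 + 2.959 + 10.769 + 72.944 = 87.308 mg/L

87.308 mg/L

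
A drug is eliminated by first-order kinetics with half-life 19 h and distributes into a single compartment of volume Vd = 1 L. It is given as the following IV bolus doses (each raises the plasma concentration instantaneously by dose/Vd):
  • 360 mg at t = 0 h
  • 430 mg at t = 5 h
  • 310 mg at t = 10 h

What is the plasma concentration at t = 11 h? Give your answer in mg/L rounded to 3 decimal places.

885.364 mg/L

k = ln 2 / 19 = 0.03648 per h
Dose 1 (360 mg at t=0 h): 360·exp(−0.03648·11) = 241.003 mg/L
Dose 2 (430 mg at t=5 h): 430·exp(−0.03648·6) = 345.467 mg/L
Dose 3 (310 mg at t=10 h): 310·exp(−0.03648·1) = 298.895 mg/L
C(11) = 241.003 + 345.467 + 298.895 = 885.364 mg/L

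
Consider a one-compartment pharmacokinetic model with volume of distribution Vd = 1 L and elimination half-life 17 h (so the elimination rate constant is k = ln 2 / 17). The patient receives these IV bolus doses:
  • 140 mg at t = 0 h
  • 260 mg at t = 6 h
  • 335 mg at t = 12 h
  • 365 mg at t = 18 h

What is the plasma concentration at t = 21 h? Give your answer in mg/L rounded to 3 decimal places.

755.587 mg/L

k = ln 2 / 17 = 0.04077 per h
Dose 1 (140 mg at t=0 h): 140·exp(−0.04077·21) = 59.466 mg/L
Dose 2 (260 mg at t=6 h): 260·exp(−0.04077·15) = 141.045 mg/L
Dose 3 (335 mg at t=12 h): 335·exp(−0.04077·9) = 232.100 mg/L
Dose 4 (365 mg at t=18 h): 365·exp(−0.04077·3) = 322.976 mg/L
C(21) = 59.466 + 141.045 + 232.100 + 322.976 = 755.587 mg/L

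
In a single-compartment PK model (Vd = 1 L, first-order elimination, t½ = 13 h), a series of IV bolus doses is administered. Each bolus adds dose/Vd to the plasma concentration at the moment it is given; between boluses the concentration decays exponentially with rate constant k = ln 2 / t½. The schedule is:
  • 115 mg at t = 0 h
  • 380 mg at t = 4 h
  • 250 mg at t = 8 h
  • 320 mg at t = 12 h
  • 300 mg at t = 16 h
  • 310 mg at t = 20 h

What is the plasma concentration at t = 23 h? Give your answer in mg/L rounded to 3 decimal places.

k = ln 2 / 13 = 0.05332 per h
Dose 1 (115 mg at t=0 h): 115·exp(−0.05332·23) = 33.737 mg/L
Dose 2 (380 mg at t=4 h): 380·exp(−0.05332·19) = 137.980 mg/L
Dose 3 (250 mg at t=8 h): 250·exp(−0.05332·15) = 112.356 mg/L
Dose 4 (320 mg at t=12 h): 320·exp(−0.05332·11) = 178.005 mg/L
Dose 5 (300 mg at t=16 h): 300·exp(−0.05332·7) = 206.551 mg/L
Dose 6 (310 mg at t=20 h): 310·exp(−0.05332·3) = 264.176 mg/L
C(23) = 33.737 + 137.980 + 112.356 + 178.005 + 206.551 + 264.176 = 932.806 mg/L

932.806 mg/L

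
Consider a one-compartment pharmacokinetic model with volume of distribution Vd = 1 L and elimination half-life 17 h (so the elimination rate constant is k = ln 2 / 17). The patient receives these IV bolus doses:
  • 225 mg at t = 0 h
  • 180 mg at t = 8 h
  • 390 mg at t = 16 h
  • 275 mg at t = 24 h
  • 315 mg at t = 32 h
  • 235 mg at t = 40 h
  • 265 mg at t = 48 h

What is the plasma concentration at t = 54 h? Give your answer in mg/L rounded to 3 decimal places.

k = ln 2 / 17 = 0.04077 per h
Dose 1 (225 mg at t=0 h): 225·exp(−0.04077·54) = 24.887 mg/L
Dose 2 (180 mg at t=8 h): 180·exp(−0.04077·46) = 27.588 mg/L
Dose 3 (390 mg at t=16 h): 390·exp(−0.04077·38) = 82.827 mg/L
Dose 4 (275 mg at t=24 h): 275·exp(−0.04077·30) = 80.929 mg/L
Dose 5 (315 mg at t=32 h): 315·exp(−0.04077·22) = 128.452 mg/L
Dose 6 (235 mg at t=40 h): 235·exp(−0.04077·14) = 132.789 mg/L
Dose 7 (265 mg at t=48 h): 265·exp(−0.04077·6) = 207.491 mg/L
C(54) = 24.887 + 27.588 + 82.827 + 80.929 + 128.452 + 132.789 + 207.491 = 684.963 mg/L

684.963 mg/L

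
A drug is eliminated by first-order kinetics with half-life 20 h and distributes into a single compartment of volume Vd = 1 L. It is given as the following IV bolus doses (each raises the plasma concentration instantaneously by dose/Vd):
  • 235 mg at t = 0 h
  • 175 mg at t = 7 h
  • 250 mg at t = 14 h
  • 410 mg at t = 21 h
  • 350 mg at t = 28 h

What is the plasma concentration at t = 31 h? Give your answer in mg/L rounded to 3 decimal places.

k = ln 2 / 20 = 0.03466 per h
Dose 1 (235 mg at t=0 h): 235·exp(−0.03466·31) = 80.255 mg/L
Dose 2 (175 mg at t=7 h): 175·exp(−0.03466·24) = 76.173 mg/L
Dose 3 (250 mg at t=14 h): 250·exp(−0.03466·17) = 138.696 mg/L
Dose 4 (410 mg at t=21 h): 410·exp(−0.03466·10) = 289.914 mg/L
Dose 5 (350 mg at t=28 h): 350·exp(−0.03466·3) = 315.438 mg/L
C(31) = 80.255 + 76.173 + 138.696 + 289.914 + 315.438 = 900.476 mg/L

900.476 mg/L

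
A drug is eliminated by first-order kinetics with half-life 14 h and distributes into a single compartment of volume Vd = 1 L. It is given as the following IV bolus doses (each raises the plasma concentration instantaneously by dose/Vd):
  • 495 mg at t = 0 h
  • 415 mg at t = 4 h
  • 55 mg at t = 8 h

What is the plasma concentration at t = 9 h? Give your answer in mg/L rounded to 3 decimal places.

693.357 mg/L

k = ln 2 / 14 = 0.04951 per h
Dose 1 (495 mg at t=0 h): 495·exp(−0.04951·9) = 317.019 mg/L
Dose 2 (415 mg at t=4 h): 415·exp(−0.04951·5) = 323.994 mg/L
Dose 3 (55 mg at t=8 h): 55·exp(−0.04951·1) = 52.343 mg/L
C(9) = 317.019 + 323.994 + 52.343 = 693.357 mg/L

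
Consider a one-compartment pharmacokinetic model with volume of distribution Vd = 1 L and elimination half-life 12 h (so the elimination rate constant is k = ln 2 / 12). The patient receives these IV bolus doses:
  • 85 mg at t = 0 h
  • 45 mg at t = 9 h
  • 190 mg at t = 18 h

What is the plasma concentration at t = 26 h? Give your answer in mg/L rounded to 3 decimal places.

k = ln 2 / 12 = 0.05776 per h
Dose 1 (85 mg at t=0 h): 85·exp(−0.05776·26) = 18.932 mg/L
Dose 2 (45 mg at t=9 h): 45·exp(−0.05776·17) = 16.856 mg/L
Dose 3 (190 mg at t=18 h): 190·exp(−0.05776·8) = 119.692 mg/L
C(26) = 18.932 + 16.856 + 119.692 = 155.480 mg/L

155.480 mg/L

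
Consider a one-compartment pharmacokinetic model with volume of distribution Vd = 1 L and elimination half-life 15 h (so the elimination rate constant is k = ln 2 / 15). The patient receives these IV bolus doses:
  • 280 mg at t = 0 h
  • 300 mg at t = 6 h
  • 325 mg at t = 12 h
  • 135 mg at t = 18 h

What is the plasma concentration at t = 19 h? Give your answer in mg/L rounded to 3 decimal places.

k = ln 2 / 15 = 0.04621 per h
Dose 1 (280 mg at t=0 h): 280·exp(−0.04621·19) = 116.373 mg/L
Dose 2 (300 mg at t=6 h): 300·exp(−0.04621·13) = 164.524 mg/L
Dose 3 (325 mg at t=12 h): 325·exp(−0.04621·7) = 235.181 mg/L
Dose 4 (135 mg at t=18 h): 135·exp(−0.04621·1) = 128.904 mg/L
C(19) = 116.373 + 164.524 + 235.181 + 128.904 = 644.982 mg/L

644.982 mg/L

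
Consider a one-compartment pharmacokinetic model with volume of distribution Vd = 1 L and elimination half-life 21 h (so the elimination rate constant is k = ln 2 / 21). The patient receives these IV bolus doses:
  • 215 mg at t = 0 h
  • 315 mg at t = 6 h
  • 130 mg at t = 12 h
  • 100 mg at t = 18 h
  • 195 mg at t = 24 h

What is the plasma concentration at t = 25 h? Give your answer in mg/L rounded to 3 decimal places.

k = ln 2 / 21 = 0.03301 per h
Dose 1 (215 mg at t=0 h): 215·exp(−0.03301·25) = 94.204 mg/L
Dose 2 (315 mg at t=6 h): 315·exp(−0.03301·19) = 168.248 mg/L
Dose 3 (130 mg at t=12 h): 130·exp(−0.03301·13) = 84.643 mg/L
Dose 4 (100 mg at t=18 h): 100·exp(−0.03301·7) = 79.370 mg/L
Dose 5 (195 mg at t=24 h): 195·exp(−0.03301·1) = 188.669 mg/L
C(25) = 94.204 + 168.248 + 84.643 + 79.370 + 188.669 = 615.134 mg/L

615.134 mg/L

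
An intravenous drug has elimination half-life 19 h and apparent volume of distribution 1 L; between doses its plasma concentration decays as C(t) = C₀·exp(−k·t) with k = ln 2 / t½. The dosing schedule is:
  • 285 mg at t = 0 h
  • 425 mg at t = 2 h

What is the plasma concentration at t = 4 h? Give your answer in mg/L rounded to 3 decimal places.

k = ln 2 / 19 = 0.03648 per h
Dose 1 (285 mg at t=0 h): 285·exp(−0.03648·4) = 246.303 mg/L
Dose 2 (425 mg at t=2 h): 425·exp(−0.03648·2) = 395.095 mg/L
C(4) = 246.303 + 395.095 = 641.398 mg/L

641.398 mg/L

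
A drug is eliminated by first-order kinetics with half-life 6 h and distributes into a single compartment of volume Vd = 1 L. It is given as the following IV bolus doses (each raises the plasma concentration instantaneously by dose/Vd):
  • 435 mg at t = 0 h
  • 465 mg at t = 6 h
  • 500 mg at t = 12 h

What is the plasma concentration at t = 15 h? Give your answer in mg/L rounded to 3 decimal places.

594.854 mg/L

k = ln 2 / 6 = 0.11552 per h
Dose 1 (435 mg at t=0 h): 435·exp(−0.11552·15) = 76.898 mg/L
Dose 2 (465 mg at t=6 h): 465·exp(−0.11552·9) = 164.402 mg/L
Dose 3 (500 mg at t=12 h): 500·exp(−0.11552·3) = 353.553 mg/L
C(15) = 76.898 + 164.402 + 353.553 = 594.854 mg/L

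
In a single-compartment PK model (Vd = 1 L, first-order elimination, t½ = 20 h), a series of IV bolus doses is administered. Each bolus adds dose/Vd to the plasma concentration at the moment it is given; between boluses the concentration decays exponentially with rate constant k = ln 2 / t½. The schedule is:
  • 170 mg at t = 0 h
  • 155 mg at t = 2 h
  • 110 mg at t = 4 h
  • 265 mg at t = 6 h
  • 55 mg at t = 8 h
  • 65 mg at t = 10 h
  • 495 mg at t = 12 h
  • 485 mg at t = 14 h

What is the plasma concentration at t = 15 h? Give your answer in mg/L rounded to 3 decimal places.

1481.393 mg/L

k = ln 2 / 20 = 0.03466 per h
Dose 1 (170 mg at t=0 h): 170·exp(−0.03466·15) = 101.083 mg/L
Dose 2 (155 mg at t=2 h): 155·exp(−0.03466·13) = 98.778 mg/L
Dose 3 (110 mg at t=4 h): 110·exp(−0.03466·11) = 75.132 mg/L
Dose 4 (265 mg at t=6 h): 265·exp(−0.03466·9) = 193.991 mg/L
Dose 5 (55 mg at t=8 h): 55·exp(−0.03466·7) = 43.152 mg/L
Dose 6 (65 mg at t=10 h): 65·exp(−0.03466·5) = 54.658 mg/L
Dose 7 (495 mg at t=12 h): 495·exp(−0.03466·3) = 446.119 mg/L
Dose 8 (485 mg at t=14 h): 485·exp(−0.03466·1) = 468.479 mg/L
C(15) = 101.083 + 98.778 + 75.132 + 193.991 + 43.152 + 54.658 + 446.119 + 468.479 = 1481.393 mg/L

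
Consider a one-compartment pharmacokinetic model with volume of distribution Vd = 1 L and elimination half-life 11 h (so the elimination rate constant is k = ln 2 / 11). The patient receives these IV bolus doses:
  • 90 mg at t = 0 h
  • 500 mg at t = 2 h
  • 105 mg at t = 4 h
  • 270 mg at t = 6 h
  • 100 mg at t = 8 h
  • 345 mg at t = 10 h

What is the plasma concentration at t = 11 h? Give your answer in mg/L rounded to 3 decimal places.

k = ln 2 / 11 = 0.06301 per h
Dose 1 (90 mg at t=0 h): 90·exp(−0.06301·11) = 45.000 mg/L
Dose 2 (500 mg at t=2 h): 500·exp(−0.06301·9) = 283.578 mg/L
Dose 3 (105 mg at t=4 h): 105·exp(−0.06301·7) = 67.550 mg/L
Dose 4 (270 mg at t=6 h): 270·exp(−0.06301·5) = 197.030 mg/L
Dose 5 (100 mg at t=8 h): 100·exp(−0.06301·3) = 82.775 mg/L
Dose 6 (345 mg at t=10 h): 345·exp(−0.06301·1) = 323.931 mg/L
C(11) = 45.000 + 283.578 + 67.550 + 197.030 + 82.775 + 323.931 = 999.864 mg/L

999.864 mg/L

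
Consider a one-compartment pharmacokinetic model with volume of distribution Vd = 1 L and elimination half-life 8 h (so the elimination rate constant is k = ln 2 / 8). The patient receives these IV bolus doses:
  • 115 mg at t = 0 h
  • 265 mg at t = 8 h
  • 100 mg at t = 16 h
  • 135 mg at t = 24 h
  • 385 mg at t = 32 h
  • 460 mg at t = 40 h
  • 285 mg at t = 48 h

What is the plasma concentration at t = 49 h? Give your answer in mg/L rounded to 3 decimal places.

k = ln 2 / 8 = 0.08664 per h
Dose 1 (115 mg at t=0 h): 115·exp(−0.08664·49) = 1.648 mg/L
Dose 2 (265 mg at t=8 h): 265·exp(−0.08664·41) = 7.594 mg/L
Dose 3 (100 mg at t=16 h): 100·exp(−0.08664·33) = 5.731 mg/L
Dose 4 (135 mg at t=24 h): 135·exp(−0.08664·25) = 15.474 mg/L
Dose 5 (385 mg at t=32 h): 385·exp(−0.08664·17) = 88.262 mg/L
Dose 6 (460 mg at t=40 h): 460·exp(−0.08664·9) = 210.911 mg/L
Dose 7 (285 mg at t=48 h): 285·exp(−0.08664·1) = 261.346 mg/L
C(49) = 1.648 + 7.594 + 5.731 + 15.474 + 88.262 + 210.911 + 261.346 = 590.966 mg/L

590.966 mg/L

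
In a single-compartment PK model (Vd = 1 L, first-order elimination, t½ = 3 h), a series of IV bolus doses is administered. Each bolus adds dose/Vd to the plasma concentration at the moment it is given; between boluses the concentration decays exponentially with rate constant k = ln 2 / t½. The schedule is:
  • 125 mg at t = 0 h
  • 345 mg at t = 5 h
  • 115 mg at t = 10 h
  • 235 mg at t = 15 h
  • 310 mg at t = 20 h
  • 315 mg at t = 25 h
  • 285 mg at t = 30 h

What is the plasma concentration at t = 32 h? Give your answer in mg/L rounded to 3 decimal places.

k = ln 2 / 3 = 0.23105 per h
Dose 1 (125 mg at t=0 h): 125·exp(−0.23105·32) = 0.077 mg/L
Dose 2 (345 mg at t=5 h): 345·exp(−0.23105·27) = 0.674 mg/L
Dose 3 (115 mg at t=10 h): 115·exp(−0.23105·22) = 0.713 mg/L
Dose 4 (235 mg at t=15 h): 235·exp(−0.23105·17) = 4.626 mg/L
Dose 5 (310 mg at t=20 h): 310·exp(−0.23105·12) = 19.375 mg/L
Dose 6 (315 mg at t=25 h): 315·exp(−0.23105·7) = 62.504 mg/L
Dose 7 (285 mg at t=30 h): 285·exp(−0.23105·2) = 179.539 mg/L
C(32) = 0.077 + 0.674 + 0.713 + 4.626 + 19.375 + 62.504 + 179.539 = 267.508 mg/L

267.508 mg/L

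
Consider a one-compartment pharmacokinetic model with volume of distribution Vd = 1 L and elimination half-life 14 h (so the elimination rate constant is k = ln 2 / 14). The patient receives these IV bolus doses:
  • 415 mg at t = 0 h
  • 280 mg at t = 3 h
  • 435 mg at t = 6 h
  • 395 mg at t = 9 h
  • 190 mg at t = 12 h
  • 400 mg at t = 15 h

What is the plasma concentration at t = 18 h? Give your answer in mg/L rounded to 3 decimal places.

k = ln 2 / 14 = 0.04951 per h
Dose 1 (415 mg at t=0 h): 415·exp(−0.04951·18) = 170.220 mg/L
Dose 2 (280 mg at t=3 h): 280·exp(−0.04951·15) = 133.237 mg/L
Dose 3 (435 mg at t=6 h): 435·exp(−0.04951·12) = 240.139 mg/L
Dose 4 (395 mg at t=9 h): 395·exp(−0.04951·9) = 252.975 mg/L
Dose 5 (190 mg at t=12 h): 190·exp(−0.04951·6) = 141.169 mg/L
Dose 6 (400 mg at t=15 h): 400·exp(−0.04951·3) = 344.789 mg/L
C(18) = 170.220 + 133.237 + 240.139 + 252.975 + 141.169 + 344.789 = 1282.530 mg/L

1282.530 mg/L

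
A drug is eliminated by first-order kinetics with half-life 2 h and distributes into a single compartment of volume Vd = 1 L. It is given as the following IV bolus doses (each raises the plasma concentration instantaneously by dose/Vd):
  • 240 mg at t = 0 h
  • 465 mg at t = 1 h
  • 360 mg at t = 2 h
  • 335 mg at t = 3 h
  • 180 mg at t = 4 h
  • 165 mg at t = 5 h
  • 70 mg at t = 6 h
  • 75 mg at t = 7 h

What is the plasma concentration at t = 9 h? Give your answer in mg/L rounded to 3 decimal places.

k = ln 2 / 2 = 0.34657 per h
Dose 1 (240 mg at t=0 h): 240·exp(−0.34657·9) = 10.607 mg/L
Dose 2 (465 mg at t=1 h): 465·exp(−0.34657·8) = 29.062 mg/L
Dose 3 (360 mg at t=2 h): 360·exp(−0.34657·7) = 31.820 mg/L
Dose 4 (335 mg at t=3 h): 335·exp(−0.34657·6) = 41.875 mg/L
Dose 5 (180 mg at t=4 h): 180·exp(−0.34657·5) = 31.820 mg/L
Dose 6 (165 mg at t=5 h): 165·exp(−0.34657·4) = 41.250 mg/L
Dose 7 (70 mg at t=6 h): 70·exp(−0.34657·3) = 24.749 mg/L
Dose 8 (75 mg at t=7 h): 75·exp(−0.34657·2) = 37.500 mg/L
C(9) = 10.607 + 29.062 + 31.820 + 41.875 + 31.820 + 41.250 + 24.749 + 37.500 = 248.682 mg/L

248.682 mg/L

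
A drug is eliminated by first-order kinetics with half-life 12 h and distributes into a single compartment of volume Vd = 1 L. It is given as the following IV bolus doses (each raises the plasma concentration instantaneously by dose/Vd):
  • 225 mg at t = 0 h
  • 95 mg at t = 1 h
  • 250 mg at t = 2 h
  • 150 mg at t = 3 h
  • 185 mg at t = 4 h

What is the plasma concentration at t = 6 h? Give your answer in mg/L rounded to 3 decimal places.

k = ln 2 / 12 = 0.05776 per h
Dose 1 (225 mg at t=0 h): 225·exp(−0.05776·6) = 159.099 mg/L
Dose 2 (95 mg at t=1 h): 95·exp(−0.05776·5) = 71.170 mg/L
Dose 3 (250 mg at t=2 h): 250·exp(−0.05776·4) = 198.425 mg/L
Dose 4 (150 mg at t=3 h): 150·exp(−0.05776·3) = 126.134 mg/L
Dose 5 (185 mg at t=4 h): 185·exp(−0.05776·2) = 164.816 mg/L
C(6) = 159.099 + 71.170 + 198.425 + 126.134 + 164.816 = 719.644 mg/L

719.644 mg/L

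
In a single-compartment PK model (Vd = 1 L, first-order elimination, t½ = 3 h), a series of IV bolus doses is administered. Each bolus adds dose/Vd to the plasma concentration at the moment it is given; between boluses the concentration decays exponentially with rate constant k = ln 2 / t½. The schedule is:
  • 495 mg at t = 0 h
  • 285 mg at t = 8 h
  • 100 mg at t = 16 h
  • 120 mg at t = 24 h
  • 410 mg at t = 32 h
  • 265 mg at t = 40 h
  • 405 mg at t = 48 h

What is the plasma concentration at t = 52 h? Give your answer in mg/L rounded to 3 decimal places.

181.547 mg/L

k = ln 2 / 3 = 0.23105 per h
Dose 1 (495 mg at t=0 h): 495·exp(−0.23105·52) = 0.003 mg/L
Dose 2 (285 mg at t=8 h): 285·exp(−0.23105·44) = 0.011 mg/L
Dose 3 (100 mg at t=16 h): 100·exp(−0.23105·36) = 0.024 mg/L
Dose 4 (120 mg at t=24 h): 120·exp(−0.23105·28) = 0.186 mg/L
Dose 5 (410 mg at t=32 h): 410·exp(−0.23105·20) = 4.036 mg/L
Dose 6 (265 mg at t=40 h): 265·exp(−0.23105·12) = 16.562 mg/L
Dose 7 (405 mg at t=48 h): 405·exp(−0.23105·4) = 160.724 mg/L
C(52) = 0.003 + 0.011 + 0.024 + 0.186 + 4.036 + 16.562 + 160.724 = 181.547 mg/L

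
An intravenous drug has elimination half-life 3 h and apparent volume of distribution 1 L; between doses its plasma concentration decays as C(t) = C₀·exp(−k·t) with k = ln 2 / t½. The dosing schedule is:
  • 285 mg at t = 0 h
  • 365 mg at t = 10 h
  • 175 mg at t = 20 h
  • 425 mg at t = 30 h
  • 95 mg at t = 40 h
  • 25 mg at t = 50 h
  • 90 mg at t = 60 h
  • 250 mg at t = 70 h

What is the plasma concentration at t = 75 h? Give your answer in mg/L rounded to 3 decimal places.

k = ln 2 / 3 = 0.23105 per h
Dose 1 (285 mg at t=0 h): 285·exp(−0.23105·75) = 0.000 mg/L
Dose 2 (365 mg at t=10 h): 365·exp(−0.23105·65) = 0.000 mg/L
Dose 3 (175 mg at t=20 h): 175·exp(−0.23105·55) = 0.001 mg/L
Dose 4 (425 mg at t=30 h): 425·exp(−0.23105·45) = 0.013 mg/L
Dose 5 (95 mg at t=40 h): 95·exp(−0.23105·35) = 0.029 mg/L
Dose 6 (25 mg at t=50 h): 25·exp(−0.23105·25) = 0.078 mg/L
Dose 7 (90 mg at t=60 h): 90·exp(−0.23105·15) = 2.813 mg/L
Dose 8 (250 mg at t=70 h): 250·exp(−0.23105·5) = 78.745 mg/L
C(75) = 0.000 + 0.000 + 0.001 + 0.013 + 0.029 + 0.078 + 2.813 + 78.745 = 81.678 mg/L

81.678 mg/L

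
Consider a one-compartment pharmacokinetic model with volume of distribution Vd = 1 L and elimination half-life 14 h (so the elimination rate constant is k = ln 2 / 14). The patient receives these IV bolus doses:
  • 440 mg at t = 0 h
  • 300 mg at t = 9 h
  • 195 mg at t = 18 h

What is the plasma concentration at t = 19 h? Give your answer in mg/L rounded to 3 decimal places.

k = ln 2 / 14 = 0.04951 per h
Dose 1 (440 mg at t=0 h): 440·exp(−0.04951·19) = 171.756 mg/L
Dose 2 (300 mg at t=9 h): 300·exp(−0.04951·10) = 182.852 mg/L
Dose 3 (195 mg at t=18 h): 195·exp(−0.04951·1) = 185.581 mg/L
C(19) = 171.756 + 182.852 + 185.581 = 540.189 mg/L

540.189 mg/L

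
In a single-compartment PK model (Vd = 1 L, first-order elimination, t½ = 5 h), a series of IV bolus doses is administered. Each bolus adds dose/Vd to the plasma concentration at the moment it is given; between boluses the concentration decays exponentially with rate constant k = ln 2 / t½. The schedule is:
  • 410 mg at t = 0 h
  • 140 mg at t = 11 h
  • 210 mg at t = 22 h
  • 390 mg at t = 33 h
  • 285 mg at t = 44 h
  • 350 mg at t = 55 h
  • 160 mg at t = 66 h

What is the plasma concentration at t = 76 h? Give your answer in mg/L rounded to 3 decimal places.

k = ln 2 / 5 = 0.13863 per h
Dose 1 (410 mg at t=0 h): 410·exp(−0.13863·76) = 0.011 mg/L
Dose 2 (140 mg at t=11 h): 140·exp(−0.13863·65) = 0.017 mg/L
Dose 3 (210 mg at t=22 h): 210·exp(−0.13863·54) = 0.118 mg/L
Dose 4 (390 mg at t=33 h): 390·exp(−0.13863·43) = 1.005 mg/L
Dose 5 (285 mg at t=44 h): 285·exp(−0.13863·32) = 3.375 mg/L
Dose 6 (350 mg at t=55 h): 350·exp(−0.13863·21) = 19.043 mg/L
Dose 7 (160 mg at t=66 h): 160·exp(−0.13863·10) = 40.000 mg/L
C(76) = 0.011 + 0.017 + 0.118 + 1.005 + 3.375 + 19.043 + 40.000 = 63.569 mg/L

63.569 mg/L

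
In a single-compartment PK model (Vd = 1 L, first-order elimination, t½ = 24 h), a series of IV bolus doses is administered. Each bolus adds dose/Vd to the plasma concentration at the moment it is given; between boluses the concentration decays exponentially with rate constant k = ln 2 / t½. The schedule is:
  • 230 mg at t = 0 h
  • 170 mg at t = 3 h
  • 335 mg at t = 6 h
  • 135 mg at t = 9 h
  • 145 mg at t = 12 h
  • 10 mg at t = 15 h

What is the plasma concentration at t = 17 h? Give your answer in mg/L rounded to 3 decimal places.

740.141 mg/L

k = ln 2 / 24 = 0.02888 per h
Dose 1 (230 mg at t=0 h): 230·exp(−0.02888·17) = 140.766 mg/L
Dose 2 (170 mg at t=3 h): 170·exp(−0.02888·14) = 113.461 mg/L
Dose 3 (335 mg at t=6 h): 335·exp(−0.02888·11) = 243.822 mg/L
Dose 4 (135 mg at t=9 h): 135·exp(−0.02888·8) = 107.150 mg/L
Dose 5 (145 mg at t=12 h): 145·exp(−0.02888·5) = 125.503 mg/L
Dose 6 (10 mg at t=15 h): 10·exp(−0.02888·2) = 9.439 mg/L
C(17) = 140.766 + 113.461 + 243.822 + 107.150 + 125.503 + 9.439 = 740.141 mg/L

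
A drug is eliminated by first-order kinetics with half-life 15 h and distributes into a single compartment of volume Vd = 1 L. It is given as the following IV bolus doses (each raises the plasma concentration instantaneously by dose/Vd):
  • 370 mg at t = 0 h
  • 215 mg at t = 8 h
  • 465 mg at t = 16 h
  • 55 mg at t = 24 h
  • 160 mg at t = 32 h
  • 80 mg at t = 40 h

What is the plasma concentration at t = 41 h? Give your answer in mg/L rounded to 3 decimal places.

455.918 mg/L

k = ln 2 / 15 = 0.04621 per h
Dose 1 (370 mg at t=0 h): 370·exp(−0.04621·41) = 55.640 mg/L
Dose 2 (215 mg at t=8 h): 215·exp(−0.04621·33) = 46.792 mg/L
Dose 3 (465 mg at t=16 h): 465·exp(−0.04621·25) = 146.466 mg/L
Dose 4 (55 mg at t=24 h): 55·exp(−0.04621·17) = 25.072 mg/L
Dose 5 (160 mg at t=32 h): 160·exp(−0.04621·9) = 105.561 mg/L
Dose 6 (80 mg at t=40 h): 80·exp(−0.04621·1) = 76.387 mg/L
C(41) = 55.640 + 46.792 + 146.466 + 25.072 + 105.561 + 76.387 = 455.918 mg/L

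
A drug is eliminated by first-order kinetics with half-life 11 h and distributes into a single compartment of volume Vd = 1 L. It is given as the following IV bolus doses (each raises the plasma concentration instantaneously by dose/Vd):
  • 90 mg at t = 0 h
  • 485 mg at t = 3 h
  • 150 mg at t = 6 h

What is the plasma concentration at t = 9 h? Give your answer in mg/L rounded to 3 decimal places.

k = ln 2 / 11 = 0.06301 per h
Dose 1 (90 mg at t=0 h): 90·exp(−0.06301·9) = 51.044 mg/L
Dose 2 (485 mg at t=3 h): 485·exp(−0.06301·6) = 332.310 mg/L
Dose 3 (150 mg at t=6 h): 150·exp(−0.06301·3) = 124.163 mg/L
C(9) = 51.044 + 332.310 + 124.163 = 507.517 mg/L

507.517 mg/L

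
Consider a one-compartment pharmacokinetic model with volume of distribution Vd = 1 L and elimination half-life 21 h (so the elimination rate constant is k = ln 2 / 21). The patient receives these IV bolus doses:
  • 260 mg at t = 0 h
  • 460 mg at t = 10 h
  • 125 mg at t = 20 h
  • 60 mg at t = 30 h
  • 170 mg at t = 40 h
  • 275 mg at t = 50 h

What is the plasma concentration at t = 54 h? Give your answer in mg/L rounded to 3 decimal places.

k = ln 2 / 21 = 0.03301 per h
Dose 1 (260 mg at t=0 h): 260·exp(−0.03301·54) = 43.742 mg/L
Dose 2 (460 mg at t=10 h): 460·exp(−0.03301·44) = 107.654 mg/L
Dose 3 (125 mg at t=20 h): 125·exp(−0.03301·34) = 40.694 mg/L
Dose 4 (60 mg at t=30 h): 60·exp(−0.03301·24) = 27.172 mg/L
Dose 5 (170 mg at t=40 h): 170·exp(−0.03301·14) = 107.093 mg/L
Dose 6 (275 mg at t=50 h): 275·exp(−0.03301·4) = 240.987 mg/L
C(54) = 43.742 + 107.654 + 40.694 + 27.172 + 107.093 + 240.987 = 567.341 mg/L

567.341 mg/L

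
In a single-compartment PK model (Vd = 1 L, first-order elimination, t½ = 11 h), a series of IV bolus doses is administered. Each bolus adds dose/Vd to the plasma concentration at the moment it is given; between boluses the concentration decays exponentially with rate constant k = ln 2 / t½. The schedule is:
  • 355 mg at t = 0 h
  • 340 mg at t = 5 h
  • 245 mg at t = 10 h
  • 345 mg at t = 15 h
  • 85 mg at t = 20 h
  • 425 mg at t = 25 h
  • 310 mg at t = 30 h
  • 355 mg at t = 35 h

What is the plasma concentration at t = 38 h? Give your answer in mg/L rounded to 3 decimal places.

k = ln 2 / 11 = 0.06301 per h
Dose 1 (355 mg at t=0 h): 355·exp(−0.06301·38) = 32.382 mg/L
Dose 2 (340 mg at t=5 h): 340·exp(−0.06301·33) = 42.500 mg/L
Dose 3 (245 mg at t=10 h): 245·exp(−0.06301·28) = 41.967 mg/L
Dose 4 (345 mg at t=15 h): 345·exp(−0.06301·23) = 80.983 mg/L
Dose 5 (85 mg at t=20 h): 85·exp(−0.06301·18) = 27.342 mg/L
Dose 6 (425 mg at t=25 h): 425·exp(−0.06301·13) = 187.338 mg/L
Dose 7 (310 mg at t=30 h): 310·exp(−0.06301·8) = 187.254 mg/L
Dose 8 (355 mg at t=35 h): 355·exp(−0.06301·3) = 293.852 mg/L
C(38) = 32.382 + 42.500 + 41.967 + 80.983 + 27.342 + 187.338 + 187.254 + 293.852 = 893.618 mg/L

893.618 mg/L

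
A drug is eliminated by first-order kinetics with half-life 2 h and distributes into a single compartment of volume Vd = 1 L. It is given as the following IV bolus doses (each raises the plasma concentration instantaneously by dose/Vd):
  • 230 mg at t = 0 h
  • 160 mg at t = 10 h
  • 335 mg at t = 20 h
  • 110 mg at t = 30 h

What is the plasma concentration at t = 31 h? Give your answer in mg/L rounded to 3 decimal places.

k = ln 2 / 2 = 0.34657 per h
Dose 1 (230 mg at t=0 h): 230·exp(−0.34657·31) = 0.005 mg/L
Dose 2 (160 mg at t=10 h): 160·exp(−0.34657·21) = 0.110 mg/L
Dose 3 (335 mg at t=20 h): 335·exp(−0.34657·11) = 7.403 mg/L
Dose 4 (110 mg at t=30 h): 110·exp(−0.34657·1) = 77.782 mg/L
C(31) = 0.005 + 0.110 + 7.403 + 77.782 = 85.300 mg/L

85.300 mg/L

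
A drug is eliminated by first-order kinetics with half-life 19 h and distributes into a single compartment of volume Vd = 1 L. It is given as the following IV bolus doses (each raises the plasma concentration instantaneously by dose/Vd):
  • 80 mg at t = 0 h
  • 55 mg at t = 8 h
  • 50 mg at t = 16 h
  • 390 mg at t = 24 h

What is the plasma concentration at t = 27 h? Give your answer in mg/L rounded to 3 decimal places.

440.417 mg/L

k = ln 2 / 19 = 0.03648 per h
Dose 1 (80 mg at t=0 h): 80·exp(−0.03648·27) = 29.875 mg/L
Dose 2 (55 mg at t=8 h): 55·exp(−0.03648·19) = 27.500 mg/L
Dose 3 (50 mg at t=16 h): 50·exp(−0.03648·11) = 33.473 mg/L
Dose 4 (390 mg at t=24 h): 390·exp(−0.03648·3) = 349.570 mg/L
C(27) = 29.875 + 27.500 + 33.473 + 349.570 = 440.417 mg/L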